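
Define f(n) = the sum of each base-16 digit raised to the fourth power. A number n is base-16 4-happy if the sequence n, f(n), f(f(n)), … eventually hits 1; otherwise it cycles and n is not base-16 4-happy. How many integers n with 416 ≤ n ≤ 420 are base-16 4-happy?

3

416: 416 → 10001 → 2419 → 9043 → 803 → 178 → 14657 → 6899 → 60707 → 67074 → 1313 → 642 → 4128 → 17 → 2 → 16 → 1  (reaches 1)
417: 417 → 10002 → 2434 → 10673 → 21219 → 39138 → 49089 → 86003 → 101588 → 53650 → 35139 → 10994 → 60657 → 109778 → 59314 → 55474 → 47314 → 47314  (repeats 47314)
418: 418 → 10017 → 2434 → 10673 → 21219 → 39138 → 49089 → 86003 → 101588 → 53650 → 35139 → 10994 → 60657 → 109778 → 59314 → 55474 → 47314 → 47314  (repeats 47314)
419: 419 → 10082 → 3729 → 44978 → 75282 → 1330 → 722 → 28593 → 66563 → 338 → 642 → 4128 → 17 → 2 → 16 → 1  (reaches 1)
420: 420 → 10257 → 4114 → 18 → 17 → 2 → 16 → 1  (reaches 1)
base-16 4-happy: 416, 419, 420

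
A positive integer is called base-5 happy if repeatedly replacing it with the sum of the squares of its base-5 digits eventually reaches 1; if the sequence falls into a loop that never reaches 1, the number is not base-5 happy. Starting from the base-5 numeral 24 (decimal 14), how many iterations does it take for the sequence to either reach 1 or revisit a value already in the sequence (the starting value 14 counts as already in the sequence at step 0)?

14 = (2,4)_5 → 2² + 4² = 4 + 16 = 20
20 = (4,0)_5 → 4² + 0² = 16 + 0 = 16
16 = (3,1)_5 → 3² + 1² = 9 + 1 = 10
10 = (2,0)_5 → 2² + 0² = 4 + 0 = 4
4 = (4)_5 → 4² = 16  — 16 repeats.
That took 5 steps.

5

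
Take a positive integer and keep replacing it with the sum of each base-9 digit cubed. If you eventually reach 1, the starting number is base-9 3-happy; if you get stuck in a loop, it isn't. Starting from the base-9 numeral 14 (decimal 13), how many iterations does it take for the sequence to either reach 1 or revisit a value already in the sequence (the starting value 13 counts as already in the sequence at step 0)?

6

13 = (1,4)_9 → 1³ + 4³ = 1 + 64 = 65
65 = (7,2)_9 → 7³ + 2³ = 343 + 8 = 351
351 = (4,3,0)_9 → 4³ + 3³ + 0³ = 64 + 27 + 0 = 91
91 = (1,1,1)_9 → 1³ + 1³ + 1³ = 1 + 1 + 1 = 3
3 = (3)_9 → 3³ = 27
27 = (3,0)_9 → 3³ + 0³ = 27 + 0 = 27  — 27 repeats.
That took 6 steps.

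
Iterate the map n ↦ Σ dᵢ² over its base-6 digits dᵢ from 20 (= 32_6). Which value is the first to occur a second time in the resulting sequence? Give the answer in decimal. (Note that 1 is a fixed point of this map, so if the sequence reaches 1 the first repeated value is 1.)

20

20 = (3,2)_6 → 13
13 = (2,1)_6 → 5
5 = (5)_6 → 25
25 = (4,1)_6 → 17
17 = (2,5)_6 → 29
29 = (4,5)_6 → 41
41 = (1,0,5)_6 → 26
26 = (4,2)_6 → 20  — 20 already appeared earlier.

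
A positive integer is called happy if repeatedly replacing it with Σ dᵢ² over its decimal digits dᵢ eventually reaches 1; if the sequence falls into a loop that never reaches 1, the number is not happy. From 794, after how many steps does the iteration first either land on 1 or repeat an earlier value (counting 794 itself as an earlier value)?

794 → 7² + 9² + 4² = 49 + 81 + 16 = 146
146 → 1² + 4² + 6² = 1 + 16 + 36 = 53
53 → 5² + 3² = 25 + 9 = 34
34 → 3² + 4² = 9 + 16 = 25
25 → 2² + 5² = 4 + 25 = 29
29 → 2² + 9² = 4 + 81 = 85
85 → 8² + 5² = 64 + 25 = 89
89 → 8² + 9² = 64 + 81 = 145
145 → 1² + 4² + 5² = 1 + 16 + 25 = 42
42 → 4² + 2² = 16 + 4 = 20
20 → 2² + 0² = 4 + 0 = 4
4 → 4² = 16
16 → 1² + 6² = 1 + 36 = 37
37 → 3² + 7² = 9 + 49 = 58
58 → 5² + 8² = 25 + 64 = 89  — 89 repeats.
That took 15 steps.

15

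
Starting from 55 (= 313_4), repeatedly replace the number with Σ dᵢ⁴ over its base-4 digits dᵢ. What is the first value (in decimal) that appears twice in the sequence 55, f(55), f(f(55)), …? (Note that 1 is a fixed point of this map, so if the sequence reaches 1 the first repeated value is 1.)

55 = (3,1,3)_4 → 3⁴ + 1⁴ + 3⁴ = 163
163 = (2,2,0,3)_4 → 2⁴ + 2⁴ + 0⁴ + 3⁴ = 113
113 = (1,3,0,1)_4 → 1⁴ + 3⁴ + 0⁴ + 1⁴ = 83
83 = (1,1,0,3)_4 → 1⁴ + 1⁴ + 0⁴ + 3⁴ = 83  — 83 already appeared earlier.

83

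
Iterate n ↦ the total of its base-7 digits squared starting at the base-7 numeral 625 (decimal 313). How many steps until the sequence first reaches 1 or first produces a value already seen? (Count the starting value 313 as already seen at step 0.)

313 = (6,2,5)_7 → 65
65 = (1,2,2)_7 → 9
9 = (1,2)_7 → 5
5 = (5)_7 → 25
25 = (3,4)_7 → 25  — 25 repeats.
That took 5 steps.

5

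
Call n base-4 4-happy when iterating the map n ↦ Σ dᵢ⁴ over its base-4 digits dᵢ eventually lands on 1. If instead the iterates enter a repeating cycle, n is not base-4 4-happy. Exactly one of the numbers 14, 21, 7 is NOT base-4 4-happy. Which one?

14: 14 → 97 → 18 → 17 → 2 → 16 → 1  — reaches 1 (base-4 4-happy)
21: 21 → 3 → 81 → 3  — repeats 3 (not base-4 4-happy)
7: 7 → 82 → 18 → 17 → 2 → 16 → 1  — reaches 1 (base-4 4-happy)

21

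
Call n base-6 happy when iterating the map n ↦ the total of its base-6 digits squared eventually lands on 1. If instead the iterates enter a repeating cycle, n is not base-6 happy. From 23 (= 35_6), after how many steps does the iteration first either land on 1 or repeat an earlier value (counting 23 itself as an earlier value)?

10

23 = (3,5)_6 → 34
34 = (5,4)_6 → 41
41 = (1,0,5)_6 → 26
26 = (4,2)_6 → 20
20 = (3,2)_6 → 13
13 = (2,1)_6 → 5
5 = (5)_6 → 25
25 = (4,1)_6 → 17
17 = (2,5)_6 → 29
29 = (4,5)_6 → 41  — 41 repeats.
That took 10 steps.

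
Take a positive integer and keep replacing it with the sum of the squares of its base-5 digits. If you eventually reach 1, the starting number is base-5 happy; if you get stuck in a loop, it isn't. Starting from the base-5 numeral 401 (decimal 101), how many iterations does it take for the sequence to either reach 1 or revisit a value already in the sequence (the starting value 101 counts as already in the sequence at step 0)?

3

101 = (4,0,1)_5 → 4² + 0² + 1² = 17
17 = (3,2)_5 → 3² + 2² = 13
13 = (2,3)_5 → 2² + 3² = 13  — 13 repeats.
That took 3 steps.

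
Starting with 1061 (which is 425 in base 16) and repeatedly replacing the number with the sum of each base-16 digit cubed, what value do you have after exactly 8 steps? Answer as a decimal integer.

1061 = (4,2,5)_16 → 4³ + 2³ + 5³ = 64 + 8 + 125 = 197
197 = (12,5)_16 → 12³ + 5³ = 1728 + 125 = 1853
1853 = (7,3,13)_16 → 7³ + 3³ + 13³ = 343 + 27 + 2197 = 2567
2567 = (10,0,7)_16 → 10³ + 0³ + 7³ = 1000 + 0 + 343 = 1343
1343 = (5,3,15)_16 → 5³ + 3³ + 15³ = 125 + 27 + 3375 = 3527
3527 = (13,12,7)_16 → 13³ + 12³ + 7³ = 2197 + 1728 + 343 = 4268
4268 = (1,0,10,12)_16 → 1³ + 0³ + 10³ + 12³ = 1 + 0 + 1000 + 1728 = 2729
2729 = (10,10,9)_16 → 10³ + 10³ + 9³ = 1000 + 1000 + 729 = 2729

2729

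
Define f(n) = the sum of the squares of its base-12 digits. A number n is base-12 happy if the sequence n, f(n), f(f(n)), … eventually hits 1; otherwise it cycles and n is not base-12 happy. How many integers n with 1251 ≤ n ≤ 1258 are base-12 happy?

1251: 1251 → 137 → 146 → 5 → 25 → 5  (repeats 5)
1252: 1252 → 144 → 1  (reaches 1)
1253: 1253 → 153 → 82 → 136 → 137 → 146 → 5 → 25 → 5  (repeats 5)
1254: 1254 → 164 → 66 → 61 → 26 → 8 → 64 → 41 → 34 → 104 → 128 → 164  (repeats 164)
1255: 1255 → 177 → 86 → 53 → 41 → 34 → 104 → 128 → 164 → 66 → 61 → 26 → 8 → 64 → 41  (repeats 41)
1256: 1256 → 192 → 17 → 26 → 8 → 64 → 41 → 34 → 104 → 128 → 164 → 66 → 61 → 26  (repeats 26)
1257: 1257 → 209 → 51 → 25 → 5 → 25  (repeats 25)
1258: 1258 → 228 → 50 → 20 → 65 → 50  (repeats 50)
base-12 happy: 1252

1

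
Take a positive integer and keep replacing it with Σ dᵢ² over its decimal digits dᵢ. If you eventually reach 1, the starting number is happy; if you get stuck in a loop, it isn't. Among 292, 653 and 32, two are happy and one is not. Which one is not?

292: 292 → 89 → 145 → 42 → 20 → 4 → 16 → 37 → 58 → 89  — repeats 89 (not happy)
653: 653 → 70 → 49 → 97 → 130 → 10 → 1  — reaches 1 (happy)
32: 32 → 13 → 10 → 1  — reaches 1 (happy)

292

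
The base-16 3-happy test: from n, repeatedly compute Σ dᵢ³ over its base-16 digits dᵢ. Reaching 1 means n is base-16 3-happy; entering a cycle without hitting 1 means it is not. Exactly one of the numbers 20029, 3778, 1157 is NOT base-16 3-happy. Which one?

1157

20029: 20029 → 5032 → 1540 → 280 → 514 → 16 → 1  — reaches 1 (base-16 3-happy)
3778: 3778 → 4480 → 514 → 16 → 1  — reaches 1 (base-16 3-happy)
1157: 1157 → 701 → 3536 → 4394 → 1010 → 3410 → 2330 → 1730 → 1952 → 1343 → 3527 → 4268 → 2729 → 2729  — repeats 2729 (not base-16 3-happy)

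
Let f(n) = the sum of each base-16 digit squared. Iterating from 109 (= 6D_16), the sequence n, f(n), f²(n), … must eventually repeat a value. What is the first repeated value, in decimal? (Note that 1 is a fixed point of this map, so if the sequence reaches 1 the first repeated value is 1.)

146

109 = (6,13)_16 → 6² + 13² = 205
205 = (12,13)_16 → 12² + 13² = 313
313 = (1,3,9)_16 → 1² + 3² + 9² = 91
91 = (5,11)_16 → 5² + 11² = 146
146 = (9,2)_16 → 9² + 2² = 85
85 = (5,5)_16 → 5² + 5² = 50
50 = (3,2)_16 → 3² + 2² = 13
13 = (13)_16 → 13² = 169
169 = (10,9)_16 → 10² + 9² = 181
181 = (11,5)_16 → 11² + 5² = 146  — 146 already appeared earlier.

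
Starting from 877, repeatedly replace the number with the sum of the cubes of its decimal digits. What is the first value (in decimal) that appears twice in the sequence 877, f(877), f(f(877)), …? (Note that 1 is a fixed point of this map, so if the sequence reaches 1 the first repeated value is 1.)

1

877 → 8³ + 7³ + 7³ = 1198
1198 → 1³ + 1³ + 9³ + 8³ = 1243
1243 → 1³ + 2³ + 4³ + 3³ = 100
100 → 1³ + 0³ + 0³ = 1  — reached the fixed point 1.
1 → 1, so 1 is the first repeated value.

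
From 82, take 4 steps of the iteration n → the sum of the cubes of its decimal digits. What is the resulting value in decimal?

250

82 → 8³ + 2³ = 520
520 → 5³ + 2³ + 0³ = 133
133 → 1³ + 3³ + 3³ = 55
55 → 5³ + 5³ = 250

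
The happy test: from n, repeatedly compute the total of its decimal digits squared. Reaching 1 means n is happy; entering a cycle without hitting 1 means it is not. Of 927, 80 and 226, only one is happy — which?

927: 927 → 134 → 26 → 40 → 16 → 37 → 58 → 89 → 145 → 42 → 20 → 4 → 16  — repeats 16 (not happy)
80: 80 → 64 → 52 → 29 → 85 → 89 → 145 → 42 → 20 → 4 → 16 → 37 → 58 → 89  — repeats 89 (not happy)
226: 226 → 44 → 32 → 13 → 10 → 1  — reaches 1 (happy)

226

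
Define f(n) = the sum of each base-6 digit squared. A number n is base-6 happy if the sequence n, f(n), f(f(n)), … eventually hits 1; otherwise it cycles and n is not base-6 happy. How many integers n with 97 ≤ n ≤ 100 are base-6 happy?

1

97: 97 → 21 → 18 → 9 → 10 → 17 → 29 → 41 → 26 → 20 → 13 → 5 → 25 → 17  (repeats 17)
98: 98 → 24 → 16 → 20 → 13 → 5 → 25 → 17 → 29 → 41 → 26 → 20  (repeats 20)
99: 99 → 29 → 41 → 26 → 20 → 13 → 5 → 25 → 17 → 29  (repeats 29)
100: 100 → 36 → 1  (reaches 1)
base-6 happy: 100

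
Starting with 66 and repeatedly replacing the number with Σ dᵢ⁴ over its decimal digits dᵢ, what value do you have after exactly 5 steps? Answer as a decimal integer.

66 → 6⁴ + 6⁴ = 1296 + 1296 = 2592
2592 → 2⁴ + 5⁴ + 9⁴ + 2⁴ = 16 + 625 + 6561 + 16 = 7218
7218 → 7⁴ + 2⁴ + 1⁴ + 8⁴ = 2401 + 16 + 1 + 4096 = 6514
6514 → 6⁴ + 5⁴ + 1⁴ + 4⁴ = 1296 + 625 + 1 + 256 = 2178
2178 → 2⁴ + 1⁴ + 7⁴ + 8⁴ = 16 + 1 + 2401 + 4096 = 6514

6514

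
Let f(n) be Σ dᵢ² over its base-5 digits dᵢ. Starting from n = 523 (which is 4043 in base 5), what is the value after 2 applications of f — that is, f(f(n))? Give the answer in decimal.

523 = (4,0,4,3)_5 → 4² + 0² + 4² + 3² = 41
41 = (1,3,1)_5 → 1² + 3² + 1² = 11

11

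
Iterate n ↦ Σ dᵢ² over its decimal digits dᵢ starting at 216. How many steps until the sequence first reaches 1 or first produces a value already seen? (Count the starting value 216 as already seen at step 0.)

15

216 → 2² + 1² + 6² = 4 + 1 + 36 = 41
41 → 4² + 1² = 16 + 1 = 17
17 → 1² + 7² = 1 + 49 = 50
50 → 5² + 0² = 25 + 0 = 25
25 → 2² + 5² = 4 + 25 = 29
29 → 2² + 9² = 4 + 81 = 85
85 → 8² + 5² = 64 + 25 = 89
89 → 8² + 9² = 64 + 81 = 145
145 → 1² + 4² + 5² = 1 + 16 + 25 = 42
42 → 4² + 2² = 16 + 4 = 20
20 → 2² + 0² = 4 + 0 = 4
4 → 4² = 16
16 → 1² + 6² = 1 + 36 = 37
37 → 3² + 7² = 9 + 49 = 58
58 → 5² + 8² = 25 + 64 = 89  — 89 repeats.
That took 15 steps.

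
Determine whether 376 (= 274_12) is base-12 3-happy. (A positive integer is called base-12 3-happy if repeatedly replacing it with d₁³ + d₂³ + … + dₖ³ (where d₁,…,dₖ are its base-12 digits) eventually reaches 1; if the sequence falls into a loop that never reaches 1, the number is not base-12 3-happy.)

376 = (2,7,4)_12 → 2³ + 7³ + 4³ = 415
415 = (2,10,7)_12 → 2³ + 10³ + 7³ = 1351
1351 = (9,4,7)_12 → 9³ + 4³ + 7³ = 1136
1136 = (7,10,8)_12 → 7³ + 10³ + 8³ = 1855
1855 = (1,0,10,7)_12 → 1³ + 0³ + 10³ + 7³ = 1344
1344 = (9,4,0)_12 → 9³ + 4³ + 0³ = 793
793 = (5,6,1)_12 → 5³ + 6³ + 1³ = 342
342 = (2,4,6)_12 → 2³ + 4³ + 6³ = 288
288 = (2,0,0)_12 → 2³ + 0³ + 0³ = 8
8 = (8)_12 → 8³ = 512
512 = (3,6,8)_12 → 3³ + 6³ + 8³ = 755
755 = (5,2,11)_12 → 5³ + 2³ + 11³ = 1464
1464 = (10,2,0)_12 → 10³ + 2³ + 0³ = 1008
1008 = (7,0,0)_12 → 7³ + 0³ + 0³ = 343
343 = (2,4,7)_12 → 2³ + 4³ + 7³ = 415  — 415 already seen; the sequence cycles without reaching 1.

not base-12 3-happy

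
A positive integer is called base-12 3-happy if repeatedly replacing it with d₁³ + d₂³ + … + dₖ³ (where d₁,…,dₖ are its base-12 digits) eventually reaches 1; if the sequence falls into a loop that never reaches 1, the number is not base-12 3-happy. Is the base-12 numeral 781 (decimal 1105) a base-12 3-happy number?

base-12 3-happy

1105 = (7,8,1)_12 → 7³ + 8³ + 1³ = 343 + 512 + 1 = 856
856 = (5,11,4)_12 → 5³ + 11³ + 4³ = 125 + 1331 + 64 = 1520
1520 = (10,6,8)_12 → 10³ + 6³ + 8³ = 1000 + 216 + 512 = 1728
1728 = (1,0,0,0)_12 → 1³ + 0³ + 0³ + 0³ = 1 + 0 + 0 + 0 = 1  — reached 1.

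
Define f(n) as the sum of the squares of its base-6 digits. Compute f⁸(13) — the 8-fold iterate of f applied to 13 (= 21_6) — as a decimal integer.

13

13 = (2,1)_6 → 5
5 = (5)_6 → 25
25 = (4,1)_6 → 17
17 = (2,5)_6 → 29
29 = (4,5)_6 → 41
41 = (1,0,5)_6 → 26
26 = (4,2)_6 → 20
20 = (3,2)_6 → 13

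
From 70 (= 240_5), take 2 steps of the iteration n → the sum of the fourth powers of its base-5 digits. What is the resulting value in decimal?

288

70 = (2,4,0)_5 → 2⁴ + 4⁴ + 0⁴ = 272
272 = (2,0,4,2)_5 → 2⁴ + 0⁴ + 4⁴ + 2⁴ = 288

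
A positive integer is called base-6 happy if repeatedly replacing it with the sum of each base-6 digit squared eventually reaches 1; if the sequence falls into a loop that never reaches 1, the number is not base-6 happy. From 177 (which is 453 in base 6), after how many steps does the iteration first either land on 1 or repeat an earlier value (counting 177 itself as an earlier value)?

12

177 = (4,5,3)_6 → 4² + 5² + 3² = 16 + 25 + 9 = 50
50 = (1,2,2)_6 → 1² + 2² + 2² = 1 + 4 + 4 = 9
9 = (1,3)_6 → 1² + 3² = 1 + 9 = 10
10 = (1,4)_6 → 1² + 4² = 1 + 16 = 17
17 = (2,5)_6 → 2² + 5² = 4 + 25 = 29
29 = (4,5)_6 → 4² + 5² = 16 + 25 = 41
41 = (1,0,5)_6 → 1² + 0² + 5² = 1 + 0 + 25 = 26
26 = (4,2)_6 → 4² + 2² = 16 + 4 = 20
20 = (3,2)_6 → 3² + 2² = 9 + 4 = 13
13 = (2,1)_6 → 2² + 1² = 4 + 1 = 5
5 = (5)_6 → 5² = 25
25 = (4,1)_6 → 4² + 1² = 16 + 1 = 17  — 17 repeats.
That took 12 steps.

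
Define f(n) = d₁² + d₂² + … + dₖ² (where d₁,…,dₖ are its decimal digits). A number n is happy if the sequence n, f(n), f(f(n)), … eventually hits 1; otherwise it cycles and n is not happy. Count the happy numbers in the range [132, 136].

1

132: 132 → 14 → 17 → 50 → 25 → 29 → 85 → 89 → 145 → 42 → 20 → 4 → 16 → 37 → 58 → 89  — not happy
133: 133 → 19 → 82 → 68 → 100 → 1  — happy
134: 134 → 26 → 40 → 16 → 37 → 58 → 89 → 145 → 42 → 20 → 4 → 16  — not happy
135: 135 → 35 → 34 → 25 → 29 → 85 → 89 → 145 → 42 → 20 → 4 → 16 → 37 → 58 → 89  — not happy
136: 136 → 46 → 52 → 29 → 85 → 89 → 145 → 42 → 20 → 4 → 16 → 37 → 58 → 89  — not happy
happy: 133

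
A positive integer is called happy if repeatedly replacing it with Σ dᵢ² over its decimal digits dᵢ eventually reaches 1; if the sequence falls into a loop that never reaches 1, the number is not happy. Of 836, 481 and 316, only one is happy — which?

836: 836 → 109 → 82 → 68 → 100 → 1  — reaches 1 (happy)
481: 481 → 81 → 65 → 61 → 37 → 58 → 89 → 145 → 42 → 20 → 4 → 16 → 37  — repeats 37 (not happy)
316: 316 → 46 → 52 → 29 → 85 → 89 → 145 → 42 → 20 → 4 → 16 → 37 → 58 → 89  — repeats 89 (not happy)

836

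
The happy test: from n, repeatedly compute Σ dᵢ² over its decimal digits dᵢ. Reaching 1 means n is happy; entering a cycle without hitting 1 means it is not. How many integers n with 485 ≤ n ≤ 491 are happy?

2

485: 485 → 105 → 26 → 40 → 16 → 37 → 58 → 89 → 145 → 42 → 20 → 4 → 16  (repeats 16)
486: 486 → 116 → 38 → 73 → 58 → 89 → 145 → 42 → 20 → 4 → 16 → 37 → 58  (repeats 58)
487: 487 → 129 → 86 → 100 → 1  (reaches 1)
488: 488 → 144 → 33 → 18 → 65 → 61 → 37 → 58 → 89 → 145 → 42 → 20 → 4 → 16 → 37  (repeats 37)
489: 489 → 161 → 38 → 73 → 58 → 89 → 145 → 42 → 20 → 4 → 16 → 37 → 58  (repeats 58)
490: 490 → 97 → 130 → 10 → 1  (reaches 1)
491: 491 → 98 → 145 → 42 → 20 → 4 → 16 → 37 → 58 → 89 → 145  (repeats 145)
happy: 487, 490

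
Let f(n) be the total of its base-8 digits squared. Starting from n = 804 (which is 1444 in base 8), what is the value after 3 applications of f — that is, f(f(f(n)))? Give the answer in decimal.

804 = (1,4,4,4)_8 → 1² + 4² + 4² + 4² = 49
49 = (6,1)_8 → 6² + 1² = 37
37 = (4,5)_8 → 4² + 5² = 41

41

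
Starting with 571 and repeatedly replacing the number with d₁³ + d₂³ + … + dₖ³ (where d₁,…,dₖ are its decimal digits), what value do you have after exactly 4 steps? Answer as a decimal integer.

370

571 → 5³ + 7³ + 1³ = 125 + 343 + 1 = 469
469 → 4³ + 6³ + 9³ = 64 + 216 + 729 = 1009
1009 → 1³ + 0³ + 0³ + 9³ = 1 + 0 + 0 + 729 = 730
730 → 7³ + 3³ + 0³ = 343 + 27 + 0 = 370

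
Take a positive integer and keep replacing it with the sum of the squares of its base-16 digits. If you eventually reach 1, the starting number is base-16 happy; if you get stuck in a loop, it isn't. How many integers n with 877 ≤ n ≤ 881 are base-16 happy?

877: 877 → 214 → 205 → 313 → 91 → 146 → 85 → 50 → 13 → 169 → 181 → 146  (repeats 146)
878: 878 → 241 → 226 → 200 → 208 → 169 → 181 → 146 → 85 → 50 → 13 → 169  (repeats 169)
879: 879 → 270 → 197 → 169 → 181 → 146 → 85 → 50 → 13 → 169  (repeats 169)
880: 880 → 58 → 109 → 205 → 313 → 91 → 146 → 85 → 50 → 13 → 169 → 181 → 146  (repeats 146)
881: 881 → 59 → 130 → 68 → 32 → 4 → 16 → 1  (reaches 1)
base-16 happy: 881

1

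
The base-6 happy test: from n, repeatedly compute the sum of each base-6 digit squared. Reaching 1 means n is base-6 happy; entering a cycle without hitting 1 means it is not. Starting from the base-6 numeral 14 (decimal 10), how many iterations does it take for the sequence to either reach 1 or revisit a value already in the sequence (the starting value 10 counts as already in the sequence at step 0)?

10 = (1,4)_6 → 1² + 4² = 17
17 = (2,5)_6 → 2² + 5² = 29
29 = (4,5)_6 → 4² + 5² = 41
41 = (1,0,5)_6 → 1² + 0² + 5² = 26
26 = (4,2)_6 → 4² + 2² = 20
20 = (3,2)_6 → 3² + 2² = 13
13 = (2,1)_6 → 2² + 1² = 5
5 = (5)_6 → 5² = 25
25 = (4,1)_6 → 4² + 1² = 17  — 17 repeats.
That took 9 steps.

9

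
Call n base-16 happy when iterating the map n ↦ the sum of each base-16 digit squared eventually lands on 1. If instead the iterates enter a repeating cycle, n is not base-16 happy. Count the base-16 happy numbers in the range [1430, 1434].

1

1430: 1430 → 142 → 260 → 17 → 2 → 4 → 16 → 1  (reaches 1)
1431: 1431 → 155 → 202 → 244 → 241 → 226 → 200 → 208 → 169 → 181 → 146 → 85 → 50 → 13 → 169  (repeats 169)
1432: 1432 → 170 → 200 → 208 → 169 → 181 → 146 → 85 → 50 → 13 → 169  (repeats 169)
1433: 1433 → 187 → 242 → 229 → 221 → 338 → 30 → 197 → 169 → 181 → 146 → 85 → 50 → 13 → 169  (repeats 169)
1434: 1434 → 206 → 340 → 42 → 104 → 100 → 52 → 25 → 82 → 29 → 170 → 200 → 208 → 169 → 181 → 146 → 85 → 50 → 13 → 169  (repeats 169)
base-16 happy: 1430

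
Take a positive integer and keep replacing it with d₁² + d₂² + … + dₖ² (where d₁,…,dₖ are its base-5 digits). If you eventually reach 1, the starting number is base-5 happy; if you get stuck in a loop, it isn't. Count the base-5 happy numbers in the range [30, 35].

2

30: 30 → 2 → 4 → 16 → 10 → 4  (repeats 4)
31: 31 → 3 → 9 → 17 → 13 → 13  (repeats 13)
32: 32 → 6 → 2 → 4 → 16 → 10 → 4  (repeats 4)
33: 33 → 11 → 5 → 1  (reaches 1)
34: 34 → 18 → 18  (repeats 18)
35: 35 → 5 → 1  (reaches 1)
base-5 happy: 33, 35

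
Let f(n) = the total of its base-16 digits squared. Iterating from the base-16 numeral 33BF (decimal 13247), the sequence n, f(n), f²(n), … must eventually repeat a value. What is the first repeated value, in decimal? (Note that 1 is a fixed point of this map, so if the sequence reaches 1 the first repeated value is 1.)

13247 = (3,3,11,15)_16 → 3² + 3² + 11² + 15² = 364
364 = (1,6,12)_16 → 1² + 6² + 12² = 181
181 = (11,5)_16 → 11² + 5² = 146
146 = (9,2)_16 → 9² + 2² = 85
85 = (5,5)_16 → 5² + 5² = 50
50 = (3,2)_16 → 3² + 2² = 13
13 = (13)_16 → 13² = 169
169 = (10,9)_16 → 10² + 9² = 181  — 181 already appeared earlier.

181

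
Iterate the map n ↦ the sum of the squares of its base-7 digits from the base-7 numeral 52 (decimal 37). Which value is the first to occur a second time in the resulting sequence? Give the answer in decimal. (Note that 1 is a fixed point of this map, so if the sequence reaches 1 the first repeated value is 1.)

37

37 = (5,2)_7 → 5² + 2² = 25 + 4 = 29
29 = (4,1)_7 → 4² + 1² = 16 + 1 = 17
17 = (2,3)_7 → 2² + 3² = 4 + 9 = 13
13 = (1,6)_7 → 1² + 6² = 1 + 36 = 37  — 37 already appeared earlier.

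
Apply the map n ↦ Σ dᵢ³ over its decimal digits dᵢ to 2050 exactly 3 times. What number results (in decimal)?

250

2050 → 2³ + 0³ + 5³ + 0³ = 133
133 → 1³ + 3³ + 3³ = 55
55 → 5³ + 5³ = 250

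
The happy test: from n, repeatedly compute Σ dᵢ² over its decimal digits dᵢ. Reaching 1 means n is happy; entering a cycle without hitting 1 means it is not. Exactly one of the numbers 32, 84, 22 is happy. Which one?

32: 32 → 13 → 10 → 1  — reaches 1 (happy)
84: 84 → 80 → 64 → 52 → 29 → 85 → 89 → 145 → 42 → 20 → 4 → 16 → 37 → 58 → 89  — repeats 89 (not happy)
22: 22 → 8 → 64 → 52 → 29 → 85 → 89 → 145 → 42 → 20 → 4 → 16 → 37 → 58 → 89  — repeats 89 (not happy)

32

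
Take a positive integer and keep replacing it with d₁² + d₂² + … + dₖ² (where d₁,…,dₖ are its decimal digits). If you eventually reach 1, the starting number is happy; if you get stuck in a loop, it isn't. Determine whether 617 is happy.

happy

617 → 6² + 1² + 7² = 36 + 1 + 49 = 86
86 → 8² + 6² = 64 + 36 = 100
100 → 1² + 0² + 0² = 1 + 0 + 0 = 1  — reached 1.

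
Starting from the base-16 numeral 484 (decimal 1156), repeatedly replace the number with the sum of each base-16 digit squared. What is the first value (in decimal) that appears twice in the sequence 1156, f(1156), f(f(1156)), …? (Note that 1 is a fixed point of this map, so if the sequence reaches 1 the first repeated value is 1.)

1156 = (4,8,4)_16 → 4² + 8² + 4² = 96
96 = (6,0)_16 → 6² + 0² = 36
36 = (2,4)_16 → 2² + 4² = 20
20 = (1,4)_16 → 1² + 4² = 17
17 = (1,1)_16 → 1² + 1² = 2
2 = (2)_16 → 2² = 4
4 = (4)_16 → 4² = 16
16 = (1,0)_16 → 1² + 0² = 1  — reached the fixed point 1.
1 → 1, so 1 is the first repeated value.

1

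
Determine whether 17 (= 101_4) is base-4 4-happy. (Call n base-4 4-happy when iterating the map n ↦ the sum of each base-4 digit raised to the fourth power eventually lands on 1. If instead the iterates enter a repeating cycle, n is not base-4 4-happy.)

base-4 4-happy

17 = (1,0,1)_4 → 1⁴ + 0⁴ + 1⁴ = 1 + 0 + 1 = 2
2 = (2)_4 → 2⁴ = 16
16 = (1,0,0)_4 → 1⁴ + 0⁴ + 0⁴ = 1 + 0 + 0 = 1  — reached 1.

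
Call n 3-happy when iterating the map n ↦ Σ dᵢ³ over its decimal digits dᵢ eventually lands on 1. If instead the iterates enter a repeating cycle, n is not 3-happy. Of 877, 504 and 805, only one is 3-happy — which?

877: 877 → 1198 → 1243 → 100 → 1  — reaches 1 (3-happy)
504: 504 → 189 → 1242 → 81 → 513 → 153 → 153  — repeats 153 (not 3-happy)
805: 805 → 637 → 586 → 853 → 664 → 496 → 1009 → 730 → 370 → 370  — repeats 370 (not 3-happy)

877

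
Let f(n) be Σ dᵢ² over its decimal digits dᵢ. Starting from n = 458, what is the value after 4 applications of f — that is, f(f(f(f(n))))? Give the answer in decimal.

458 → 4² + 5² + 8² = 105
105 → 1² + 0² + 5² = 26
26 → 2² + 6² = 40
40 → 4² + 0² = 16

16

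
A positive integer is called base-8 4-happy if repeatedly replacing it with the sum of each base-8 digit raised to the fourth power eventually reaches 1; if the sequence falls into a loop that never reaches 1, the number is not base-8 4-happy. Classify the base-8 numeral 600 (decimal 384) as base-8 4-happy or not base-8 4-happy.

384 = (6,0,0)_8 → 6⁴ + 0⁴ + 0⁴ = 1296
1296 = (2,4,2,0)_8 → 2⁴ + 4⁴ + 2⁴ + 0⁴ = 288
288 = (4,4,0)_8 → 4⁴ + 4⁴ + 0⁴ = 512
512 = (1,0,0,0)_8 → 1⁴ + 0⁴ + 0⁴ + 0⁴ = 1  — reached 1.

base-8 4-happy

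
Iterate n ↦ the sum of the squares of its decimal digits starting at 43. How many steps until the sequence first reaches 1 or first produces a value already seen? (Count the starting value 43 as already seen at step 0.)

12

43 → 4² + 3² = 16 + 9 = 25
25 → 2² + 5² = 4 + 25 = 29
29 → 2² + 9² = 4 + 81 = 85
85 → 8² + 5² = 64 + 25 = 89
89 → 8² + 9² = 64 + 81 = 145
145 → 1² + 4² + 5² = 1 + 16 + 25 = 42
42 → 4² + 2² = 16 + 4 = 20
20 → 2² + 0² = 4 + 0 = 4
4 → 4² = 16
16 → 1² + 6² = 1 + 36 = 37
37 → 3² + 7² = 9 + 49 = 58
58 → 5² + 8² = 25 + 64 = 89  — 89 repeats.
That took 12 steps.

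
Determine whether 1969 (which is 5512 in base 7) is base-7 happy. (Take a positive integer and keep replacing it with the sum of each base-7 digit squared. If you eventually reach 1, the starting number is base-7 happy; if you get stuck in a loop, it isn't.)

not base-7 happy

1969 = (5,5,1,2)_7 → 5² + 5² + 1² + 2² = 55
55 = (1,0,6)_7 → 1² + 0² + 6² = 37
37 = (5,2)_7 → 5² + 2² = 29
29 = (4,1)_7 → 4² + 1² = 17
17 = (2,3)_7 → 2² + 3² = 13
13 = (1,6)_7 → 1² + 6² = 37  — 37 already seen; the sequence cycles without reaching 1.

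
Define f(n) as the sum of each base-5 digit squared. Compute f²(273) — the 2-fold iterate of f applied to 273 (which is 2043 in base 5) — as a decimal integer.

17

273 = (2,0,4,3)_5 → 2² + 0² + 4² + 3² = 29
29 = (1,0,4)_5 → 1² + 0² + 4² = 17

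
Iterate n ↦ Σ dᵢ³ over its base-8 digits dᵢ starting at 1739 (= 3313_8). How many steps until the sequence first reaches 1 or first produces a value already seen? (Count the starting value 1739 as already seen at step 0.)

1739 = (3,3,1,3)_8 → 3³ + 3³ + 1³ + 3³ = 82
82 = (1,2,2)_8 → 1³ + 2³ + 2³ = 17
17 = (2,1)_8 → 2³ + 1³ = 9
9 = (1,1)_8 → 1³ + 1³ = 2
2 = (2)_8 → 2³ = 8
8 = (1,0)_8 → 1³ + 0³ = 1  — reached 1.
That took 6 steps.

6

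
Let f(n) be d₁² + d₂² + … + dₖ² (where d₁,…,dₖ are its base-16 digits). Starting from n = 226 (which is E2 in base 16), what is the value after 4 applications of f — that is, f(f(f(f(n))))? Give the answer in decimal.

226 = (14,2)_16 → 14² + 2² = 200
200 = (12,8)_16 → 12² + 8² = 208
208 = (13,0)_16 → 13² + 0² = 169
169 = (10,9)_16 → 10² + 9² = 181

181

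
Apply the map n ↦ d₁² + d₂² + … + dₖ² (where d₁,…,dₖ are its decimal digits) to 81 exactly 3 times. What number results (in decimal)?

37

81 → 65
65 → 61
61 → 37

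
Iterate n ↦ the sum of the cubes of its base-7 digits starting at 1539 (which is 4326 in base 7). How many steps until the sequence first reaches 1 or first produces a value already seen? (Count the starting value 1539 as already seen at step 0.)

1539 = (4,3,2,6)_7 → 4³ + 3³ + 2³ + 6³ = 315
315 = (6,3,0)_7 → 6³ + 3³ + 0³ = 243
243 = (4,6,5)_7 → 4³ + 6³ + 5³ = 405
405 = (1,1,1,6)_7 → 1³ + 1³ + 1³ + 6³ = 219
219 = (4,3,2)_7 → 4³ + 3³ + 2³ = 99
99 = (2,0,1)_7 → 2³ + 0³ + 1³ = 9
9 = (1,2)_7 → 1³ + 2³ = 9  — 9 repeats.
That took 7 steps.

7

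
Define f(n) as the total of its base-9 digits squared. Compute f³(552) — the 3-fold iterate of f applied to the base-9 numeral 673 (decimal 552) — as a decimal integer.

552 = (6,7,3)_9 → 6² + 7² + 3² = 94
94 = (1,1,4)_9 → 1² + 1² + 4² = 18
18 = (2,0)_9 → 2² + 0² = 4

4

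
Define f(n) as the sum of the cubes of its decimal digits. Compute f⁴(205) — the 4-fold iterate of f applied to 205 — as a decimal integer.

133

205 → 2³ + 0³ + 5³ = 133
133 → 1³ + 3³ + 3³ = 55
55 → 5³ + 5³ = 250
250 → 2³ + 5³ + 0³ = 133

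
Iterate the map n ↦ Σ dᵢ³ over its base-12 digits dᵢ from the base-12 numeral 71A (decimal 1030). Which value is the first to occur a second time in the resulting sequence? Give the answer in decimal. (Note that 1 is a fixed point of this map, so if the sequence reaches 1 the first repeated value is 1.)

1344

1030 = (7,1,10)_12 → 7³ + 1³ + 10³ = 343 + 1 + 1000 = 1344
1344 = (9,4,0)_12 → 9³ + 4³ + 0³ = 729 + 64 + 0 = 793
793 = (5,6,1)_12 → 5³ + 6³ + 1³ = 125 + 216 + 1 = 342
342 = (2,4,6)_12 → 2³ + 4³ + 6³ = 8 + 64 + 216 = 288
288 = (2,0,0)_12 → 2³ + 0³ + 0³ = 8 + 0 + 0 = 8
8 = (8)_12 → 8³ = 512
512 = (3,6,8)_12 → 3³ + 6³ + 8³ = 27 + 216 + 512 = 755
755 = (5,2,11)_12 → 5³ + 2³ + 11³ = 125 + 8 + 1331 = 1464
1464 = (10,2,0)_12 → 10³ + 2³ + 0³ = 1000 + 8 + 0 = 1008
1008 = (7,0,0)_12 → 7³ + 0³ + 0³ = 343 + 0 + 0 = 343
343 = (2,4,7)_12 → 2³ + 4³ + 7³ = 8 + 64 + 343 = 415
415 = (2,10,7)_12 → 2³ + 10³ + 7³ = 8 + 1000 + 343 = 1351
1351 = (9,4,7)_12 → 9³ + 4³ + 7³ = 729 + 64 + 343 = 1136
1136 = (7,10,8)_12 → 7³ + 10³ + 8³ = 343 + 1000 + 512 = 1855
1855 = (1,0,10,7)_12 → 1³ + 0³ + 10³ + 7³ = 1 + 0 + 1000 + 343 = 1344  — 1344 already appeared earlier.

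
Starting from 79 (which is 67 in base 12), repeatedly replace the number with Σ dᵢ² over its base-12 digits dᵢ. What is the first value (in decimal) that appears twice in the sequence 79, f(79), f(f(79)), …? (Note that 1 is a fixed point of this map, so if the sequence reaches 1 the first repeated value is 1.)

50

79 = (6,7)_12 → 6² + 7² = 36 + 49 = 85
85 = (7,1)_12 → 7² + 1² = 49 + 1 = 50
50 = (4,2)_12 → 4² + 2² = 16 + 4 = 20
20 = (1,8)_12 → 1² + 8² = 1 + 64 = 65
65 = (5,5)_12 → 5² + 5² = 25 + 25 = 50  — 50 already appeared earlier.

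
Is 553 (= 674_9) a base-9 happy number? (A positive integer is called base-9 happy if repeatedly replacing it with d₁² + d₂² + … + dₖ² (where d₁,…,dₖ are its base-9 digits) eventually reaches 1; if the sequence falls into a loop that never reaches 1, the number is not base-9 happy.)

base-9 happy

553 = (6,7,4)_9 → 6² + 7² + 4² = 101
101 = (1,2,2)_9 → 1² + 2² + 2² = 9
9 = (1,0)_9 → 1² + 0² = 1  — reached 1.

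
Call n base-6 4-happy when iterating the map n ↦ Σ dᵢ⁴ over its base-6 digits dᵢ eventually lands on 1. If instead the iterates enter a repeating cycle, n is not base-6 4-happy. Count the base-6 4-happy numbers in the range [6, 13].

6: 6 → 1  — base-6 4-happy
7: 7 → 2 → 16 → 272 → 99 → 353 → 963 → 609 → 978 → 338 → 114 → 82 → 273 → 164 → 353  — not base-6 4-happy
8: 8 → 17 → 641 → 1522 → 259 → 4 → 256 → 258 → 3 → 81 → 98 → 288 → 17  — not base-6 4-happy
9: 9 → 82 → 273 → 164 → 353 → 963 → 609 → 978 → 338 → 114 → 82  — not base-6 4-happy
10: 10 → 257 → 627 → 738 → 178 → 1137 → 788 → 803 → 963 → 609 → 978 → 338 → 114 → 82 → 273 → 164 → 353 → 963  — not base-6 4-happy
11: 11 → 626 → 673 → 338 → 114 → 82 → 273 → 164 → 353 → 963 → 609 → 978 → 338  — not base-6 4-happy
12: 12 → 16 → 272 → 99 → 353 → 963 → 609 → 978 → 338 → 114 → 82 → 273 → 164 → 353  — not base-6 4-happy
13: 13 → 17 → 641 → 1522 → 259 → 4 → 256 → 258 → 3 → 81 → 98 → 288 → 17  — not base-6 4-happy
base-6 4-happy: 6

1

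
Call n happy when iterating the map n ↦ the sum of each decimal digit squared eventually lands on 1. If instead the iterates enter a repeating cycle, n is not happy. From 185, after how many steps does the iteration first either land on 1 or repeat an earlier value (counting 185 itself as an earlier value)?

13

185 → 1² + 8² + 5² = 90
90 → 9² + 0² = 81
81 → 8² + 1² = 65
65 → 6² + 5² = 61
61 → 6² + 1² = 37
37 → 3² + 7² = 58
58 → 5² + 8² = 89
89 → 8² + 9² = 145
145 → 1² + 4² + 5² = 42
42 → 4² + 2² = 20
20 → 2² + 0² = 4
4 → 4² = 16
16 → 1² + 6² = 37  — 37 repeats.
That took 13 steps.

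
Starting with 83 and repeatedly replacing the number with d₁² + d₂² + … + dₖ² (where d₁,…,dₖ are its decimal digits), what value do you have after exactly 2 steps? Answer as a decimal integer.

58

83 → 8² + 3² = 64 + 9 = 73
73 → 7² + 3² = 49 + 9 = 58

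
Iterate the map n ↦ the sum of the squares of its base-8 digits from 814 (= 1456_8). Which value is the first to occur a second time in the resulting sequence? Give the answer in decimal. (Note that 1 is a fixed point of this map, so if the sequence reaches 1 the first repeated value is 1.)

52

814 = (1,4,5,6)_8 → 78
78 = (1,1,6)_8 → 38
38 = (4,6)_8 → 52
52 = (6,4)_8 → 52  — 52 already appeared earlier.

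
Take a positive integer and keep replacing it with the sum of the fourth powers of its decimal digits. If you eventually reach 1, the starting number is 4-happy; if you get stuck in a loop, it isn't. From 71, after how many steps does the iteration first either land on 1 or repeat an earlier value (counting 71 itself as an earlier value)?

4

71 → 7⁴ + 1⁴ = 2401 + 1 = 2402
2402 → 2⁴ + 4⁴ + 0⁴ + 2⁴ = 16 + 256 + 0 + 16 = 288
288 → 2⁴ + 8⁴ + 8⁴ = 16 + 4096 + 4096 = 8208
8208 → 8⁴ + 2⁴ + 0⁴ + 8⁴ = 4096 + 16 + 0 + 4096 = 8208  — 8208 repeats.
That took 4 steps.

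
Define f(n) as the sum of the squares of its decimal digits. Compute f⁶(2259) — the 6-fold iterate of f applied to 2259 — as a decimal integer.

2259 → 2² + 2² + 5² + 9² = 114
114 → 1² + 1² + 4² = 18
18 → 1² + 8² = 65
65 → 6² + 5² = 61
61 → 6² + 1² = 37
37 → 3² + 7² = 58

58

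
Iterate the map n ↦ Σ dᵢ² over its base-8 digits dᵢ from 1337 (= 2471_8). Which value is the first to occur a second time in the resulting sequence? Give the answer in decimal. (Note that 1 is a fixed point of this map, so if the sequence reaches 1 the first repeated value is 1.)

26

1337 = (2,4,7,1)_8 → 70
70 = (1,0,6)_8 → 37
37 = (4,5)_8 → 41
41 = (5,1)_8 → 26
26 = (3,2)_8 → 13
13 = (1,5)_8 → 26  — 26 already appeared earlier.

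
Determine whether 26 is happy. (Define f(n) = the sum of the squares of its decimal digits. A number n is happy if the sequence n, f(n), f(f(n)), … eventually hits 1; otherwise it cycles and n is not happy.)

not happy

26 → 2² + 6² = 4 + 36 = 40
40 → 4² + 0² = 16 + 0 = 16
16 → 1² + 6² = 1 + 36 = 37
37 → 3² + 7² = 9 + 49 = 58
58 → 5² + 8² = 25 + 64 = 89
89 → 8² + 9² = 64 + 81 = 145
145 → 1² + 4² + 5² = 1 + 16 + 25 = 42
42 → 4² + 2² = 16 + 4 = 20
20 → 2² + 0² = 4 + 0 = 4
4 → 4² = 16  — 16 already seen; the sequence cycles without reaching 1.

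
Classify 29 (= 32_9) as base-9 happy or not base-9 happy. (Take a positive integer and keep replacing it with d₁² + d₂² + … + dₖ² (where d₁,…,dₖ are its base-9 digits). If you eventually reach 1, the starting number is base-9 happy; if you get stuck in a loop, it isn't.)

not base-9 happy

29 = (3,2)_9 → 3² + 2² = 9 + 4 = 13
13 = (1,4)_9 → 1² + 4² = 1 + 16 = 17
17 = (1,8)_9 → 1² + 8² = 1 + 64 = 65
65 = (7,2)_9 → 7² + 2² = 49 + 4 = 53
53 = (5,8)_9 → 5² + 8² = 25 + 64 = 89
89 = (1,0,8)_9 → 1² + 0² + 8² = 1 + 0 + 64 = 65  — 65 already seen; the sequence cycles without reaching 1.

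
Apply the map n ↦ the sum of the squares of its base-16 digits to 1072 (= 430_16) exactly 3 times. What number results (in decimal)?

29

1072 = (4,3,0)_16 → 4² + 3² + 0² = 25
25 = (1,9)_16 → 1² + 9² = 82
82 = (5,2)_16 → 5² + 2² = 29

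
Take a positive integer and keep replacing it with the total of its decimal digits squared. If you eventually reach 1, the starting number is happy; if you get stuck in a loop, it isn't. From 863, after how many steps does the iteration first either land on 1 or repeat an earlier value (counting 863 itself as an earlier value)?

5

863 → 8² + 6² + 3² = 64 + 36 + 9 = 109
109 → 1² + 0² + 9² = 1 + 0 + 81 = 82
82 → 8² + 2² = 64 + 4 = 68
68 → 6² + 8² = 36 + 64 = 100
100 → 1² + 0² + 0² = 1 + 0 + 0 = 1  — reached 1.
That took 5 steps.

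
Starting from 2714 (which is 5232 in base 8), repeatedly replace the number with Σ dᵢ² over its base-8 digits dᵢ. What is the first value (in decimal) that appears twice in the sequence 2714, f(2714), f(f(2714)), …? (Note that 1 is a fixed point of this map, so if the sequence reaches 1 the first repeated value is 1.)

2714 = (5,2,3,2)_8 → 5² + 2² + 3² + 2² = 42
42 = (5,2)_8 → 5² + 2² = 29
29 = (3,5)_8 → 3² + 5² = 34
34 = (4,2)_8 → 4² + 2² = 20
20 = (2,4)_8 → 2² + 4² = 20  — 20 already appeared earlier.

20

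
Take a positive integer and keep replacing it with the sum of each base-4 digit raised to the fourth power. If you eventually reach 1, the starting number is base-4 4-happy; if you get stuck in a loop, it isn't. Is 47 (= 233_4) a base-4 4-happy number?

47 = (2,3,3)_4 → 2⁴ + 3⁴ + 3⁴ = 16 + 81 + 81 = 178
178 = (2,3,0,2)_4 → 2⁴ + 3⁴ + 0⁴ + 2⁴ = 16 + 81 + 0 + 16 = 113
113 = (1,3,0,1)_4 → 1⁴ + 3⁴ + 0⁴ + 1⁴ = 1 + 81 + 0 + 1 = 83
83 = (1,1,0,3)_4 → 1⁴ + 1⁴ + 0⁴ + 3⁴ = 1 + 1 + 0 + 81 = 83  — 83 already seen; the sequence cycles without reaching 1.

not base-4 4-happy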